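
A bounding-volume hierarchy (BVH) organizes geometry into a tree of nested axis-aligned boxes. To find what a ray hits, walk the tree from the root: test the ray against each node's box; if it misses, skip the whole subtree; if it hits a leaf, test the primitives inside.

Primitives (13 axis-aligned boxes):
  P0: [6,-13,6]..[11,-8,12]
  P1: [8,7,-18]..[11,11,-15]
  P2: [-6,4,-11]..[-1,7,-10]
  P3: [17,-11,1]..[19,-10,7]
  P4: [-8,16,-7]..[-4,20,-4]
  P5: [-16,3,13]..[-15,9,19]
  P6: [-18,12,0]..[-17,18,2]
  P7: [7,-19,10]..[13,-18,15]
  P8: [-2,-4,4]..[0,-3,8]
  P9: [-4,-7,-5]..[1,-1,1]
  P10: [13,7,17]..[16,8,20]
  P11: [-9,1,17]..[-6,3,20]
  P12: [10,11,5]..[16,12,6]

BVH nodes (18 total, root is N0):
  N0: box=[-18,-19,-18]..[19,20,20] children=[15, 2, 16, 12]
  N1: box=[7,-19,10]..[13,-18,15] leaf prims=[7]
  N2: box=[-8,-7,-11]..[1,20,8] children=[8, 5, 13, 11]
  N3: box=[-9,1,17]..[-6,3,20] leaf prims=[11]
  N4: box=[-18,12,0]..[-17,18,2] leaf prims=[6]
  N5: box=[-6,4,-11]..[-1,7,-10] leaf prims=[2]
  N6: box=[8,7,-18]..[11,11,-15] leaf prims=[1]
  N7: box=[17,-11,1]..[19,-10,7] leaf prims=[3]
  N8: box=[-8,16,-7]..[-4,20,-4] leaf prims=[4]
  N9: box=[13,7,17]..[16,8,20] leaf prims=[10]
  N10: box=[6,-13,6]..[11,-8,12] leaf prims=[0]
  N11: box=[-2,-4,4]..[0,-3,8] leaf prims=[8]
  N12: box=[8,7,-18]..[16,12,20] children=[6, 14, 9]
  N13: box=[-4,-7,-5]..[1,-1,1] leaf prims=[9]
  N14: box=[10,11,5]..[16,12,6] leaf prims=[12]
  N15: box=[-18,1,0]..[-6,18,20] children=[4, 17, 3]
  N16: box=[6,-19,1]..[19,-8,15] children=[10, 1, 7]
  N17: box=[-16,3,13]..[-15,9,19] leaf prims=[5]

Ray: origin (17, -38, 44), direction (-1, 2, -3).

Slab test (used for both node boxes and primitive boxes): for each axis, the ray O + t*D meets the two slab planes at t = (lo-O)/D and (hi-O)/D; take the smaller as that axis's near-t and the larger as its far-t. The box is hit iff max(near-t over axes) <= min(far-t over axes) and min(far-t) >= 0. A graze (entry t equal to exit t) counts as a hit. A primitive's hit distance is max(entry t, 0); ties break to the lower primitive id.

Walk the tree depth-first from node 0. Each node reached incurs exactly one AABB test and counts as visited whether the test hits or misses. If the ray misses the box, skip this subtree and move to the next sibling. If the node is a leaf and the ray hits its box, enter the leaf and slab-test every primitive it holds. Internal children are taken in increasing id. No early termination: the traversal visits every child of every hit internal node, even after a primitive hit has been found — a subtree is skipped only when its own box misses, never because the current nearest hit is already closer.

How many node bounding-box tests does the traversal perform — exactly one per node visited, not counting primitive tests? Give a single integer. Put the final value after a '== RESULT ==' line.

Trace the traversal:
N0 x:[-2,35] y:[19/2,29] z:[8,62/3] -> hit [19/2,62/3], descend [2, 12, 15, 16]
  N2 x:[16,25] y:[31/2,29] z:[12,55/3] -> hit [16,55/3], descend [5, 8, 11, 13]
    N5 x:[18,23] y:[21,45/2] z:[18,55/3] -> miss, prune
    N8 x:[21,25] y:[27,29] z:[16,17] -> miss, prune
    N11 x:[17,19] y:[17,35/2] z:[12,40/3] -> miss, prune
    N13 x:[16,21] y:[31/2,37/2] z:[43/3,49/3] -> hit [16,49/3] leaf, test {P9@t=16}
  N12 x:[1,9] y:[45/2,25] z:[8,62/3] -> miss, prune
  N15 x:[23,35] y:[39/2,28] z:[8,44/3] -> miss, prune
  N16 x:[-2,11] y:[19/2,15] z:[29/3,43/3] -> hit [29/3,11], descend [1, 7, 10]
    N1 x:[4,10] y:[19/2,10] z:[29/3,34/3] -> hit [29/3,10] leaf, test {P7@t=29/3}
    N7 x:[-2,0] y:[27/2,14] z:[37/3,43/3] -> miss, prune
    N10 x:[6,11] y:[25/2,15] z:[32/3,38/3] -> miss, prune

Visited [0, 2, 5, 8, 11, 13, 12, 15, 16, 1, 7, 10]. Tests: 12 box, 2 leaf. Nearest: P7.

== RESULT ==
12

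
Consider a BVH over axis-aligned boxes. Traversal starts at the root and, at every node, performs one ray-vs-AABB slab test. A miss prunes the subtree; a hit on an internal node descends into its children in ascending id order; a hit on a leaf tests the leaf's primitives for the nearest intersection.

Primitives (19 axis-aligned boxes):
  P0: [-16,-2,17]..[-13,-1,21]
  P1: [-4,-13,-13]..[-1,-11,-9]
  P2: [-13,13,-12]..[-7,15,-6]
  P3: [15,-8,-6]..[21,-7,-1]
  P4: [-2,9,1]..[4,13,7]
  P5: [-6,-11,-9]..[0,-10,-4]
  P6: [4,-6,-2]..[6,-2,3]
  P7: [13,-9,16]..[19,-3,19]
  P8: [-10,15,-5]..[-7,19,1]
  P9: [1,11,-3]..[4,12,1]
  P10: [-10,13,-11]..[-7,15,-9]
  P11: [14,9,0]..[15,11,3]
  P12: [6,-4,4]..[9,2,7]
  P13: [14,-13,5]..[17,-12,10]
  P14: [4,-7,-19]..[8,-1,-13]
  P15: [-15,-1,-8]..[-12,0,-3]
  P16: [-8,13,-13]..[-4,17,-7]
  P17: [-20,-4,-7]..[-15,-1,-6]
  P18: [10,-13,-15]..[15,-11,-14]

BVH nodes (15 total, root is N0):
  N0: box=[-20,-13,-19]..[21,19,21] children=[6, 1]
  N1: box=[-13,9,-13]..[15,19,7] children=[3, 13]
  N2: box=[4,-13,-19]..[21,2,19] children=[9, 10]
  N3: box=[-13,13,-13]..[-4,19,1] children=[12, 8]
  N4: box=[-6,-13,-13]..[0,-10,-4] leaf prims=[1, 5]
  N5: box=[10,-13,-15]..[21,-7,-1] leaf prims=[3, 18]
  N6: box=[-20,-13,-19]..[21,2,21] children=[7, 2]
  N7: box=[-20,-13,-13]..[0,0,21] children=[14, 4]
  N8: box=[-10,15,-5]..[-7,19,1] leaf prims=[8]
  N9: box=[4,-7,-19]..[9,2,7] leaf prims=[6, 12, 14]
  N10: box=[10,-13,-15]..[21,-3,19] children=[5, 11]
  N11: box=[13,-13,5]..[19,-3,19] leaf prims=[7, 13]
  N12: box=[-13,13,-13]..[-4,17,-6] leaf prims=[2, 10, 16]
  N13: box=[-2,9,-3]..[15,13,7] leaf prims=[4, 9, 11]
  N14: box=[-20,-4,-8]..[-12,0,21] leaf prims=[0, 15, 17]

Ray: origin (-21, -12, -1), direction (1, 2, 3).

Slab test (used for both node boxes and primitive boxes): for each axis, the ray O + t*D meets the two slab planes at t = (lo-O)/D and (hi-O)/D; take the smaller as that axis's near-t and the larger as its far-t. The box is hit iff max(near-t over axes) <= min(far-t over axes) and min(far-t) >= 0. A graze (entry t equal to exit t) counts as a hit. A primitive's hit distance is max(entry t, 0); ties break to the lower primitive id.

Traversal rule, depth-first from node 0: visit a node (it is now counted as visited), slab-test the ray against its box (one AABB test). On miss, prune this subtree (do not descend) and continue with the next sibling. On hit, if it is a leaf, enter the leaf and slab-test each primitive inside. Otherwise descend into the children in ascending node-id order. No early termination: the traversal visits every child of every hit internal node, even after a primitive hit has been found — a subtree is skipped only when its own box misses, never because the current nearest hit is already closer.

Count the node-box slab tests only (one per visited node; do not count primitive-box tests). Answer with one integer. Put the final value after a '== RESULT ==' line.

Trace the traversal:
N0 x:[1,42] y:[-1/2,31/2] z:[-6,22/3] -> hit [1,22/3], descend [1, 6]
  N1 x:[8,36] y:[21/2,31/2] z:[-4,8/3] -> miss, prune
  N6 x:[1,42] y:[-1/2,7] z:[-6,22/3] -> hit [1,7], descend [2, 7]
    N2 x:[25,42] y:[-1/2,7] z:[-6,20/3] -> miss, prune
    N7 x:[1,21] y:[-1/2,6] z:[-4,22/3] -> hit [1,6], descend [4, 14]
      N4 x:[15,21] y:[-1/2,1] z:[-4,-1] -> miss, prune
      N14 x:[1,9] y:[4,6] z:[-7/3,22/3] -> hit [4,6] leaf, test {P0(miss), P15(miss), P17(miss)}

Visited [0, 1, 6, 2, 7, 4, 14]. Tests: 7 box, 1 leaf. Nearest: miss.

== RESULT ==
7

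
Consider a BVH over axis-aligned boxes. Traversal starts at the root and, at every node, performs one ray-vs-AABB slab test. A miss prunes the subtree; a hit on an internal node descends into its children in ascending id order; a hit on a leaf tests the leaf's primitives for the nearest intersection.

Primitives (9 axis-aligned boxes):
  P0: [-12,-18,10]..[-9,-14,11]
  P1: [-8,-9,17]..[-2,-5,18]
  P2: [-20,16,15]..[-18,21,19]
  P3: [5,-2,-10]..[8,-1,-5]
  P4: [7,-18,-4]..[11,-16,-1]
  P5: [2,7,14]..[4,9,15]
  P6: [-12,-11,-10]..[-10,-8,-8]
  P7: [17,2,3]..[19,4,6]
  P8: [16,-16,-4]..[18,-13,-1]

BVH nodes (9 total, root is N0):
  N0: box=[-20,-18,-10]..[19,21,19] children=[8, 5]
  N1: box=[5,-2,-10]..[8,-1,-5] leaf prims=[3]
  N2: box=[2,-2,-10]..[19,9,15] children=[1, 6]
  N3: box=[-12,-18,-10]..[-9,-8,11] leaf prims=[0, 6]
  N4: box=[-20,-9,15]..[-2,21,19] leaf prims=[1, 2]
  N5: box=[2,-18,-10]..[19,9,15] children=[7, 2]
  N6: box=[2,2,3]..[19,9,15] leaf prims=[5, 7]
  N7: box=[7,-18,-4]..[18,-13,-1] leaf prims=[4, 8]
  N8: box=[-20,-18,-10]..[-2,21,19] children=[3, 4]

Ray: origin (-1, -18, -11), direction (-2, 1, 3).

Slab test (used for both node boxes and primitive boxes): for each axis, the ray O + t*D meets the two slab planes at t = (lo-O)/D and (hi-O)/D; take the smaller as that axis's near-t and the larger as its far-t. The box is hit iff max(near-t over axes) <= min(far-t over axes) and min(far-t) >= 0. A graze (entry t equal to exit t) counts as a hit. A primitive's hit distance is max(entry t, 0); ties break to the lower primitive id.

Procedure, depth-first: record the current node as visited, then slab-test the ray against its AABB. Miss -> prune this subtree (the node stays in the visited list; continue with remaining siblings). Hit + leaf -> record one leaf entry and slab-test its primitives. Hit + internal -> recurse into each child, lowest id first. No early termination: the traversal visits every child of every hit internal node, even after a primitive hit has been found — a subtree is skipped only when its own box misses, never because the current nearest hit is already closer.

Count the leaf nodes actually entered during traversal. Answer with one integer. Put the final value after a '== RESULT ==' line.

Walk:
N0 x:[-10,19/2] y:[0,39] z:[1/3,10] -> hit [1/3,19/2], descend [5, 8]
  N5 x:[-10,-3/2] y:[0,27] z:[1/3,26/3] -> miss, prune
  N8 x:[1/2,19/2] y:[0,39] z:[1/3,10] -> hit [1/2,19/2], descend [3, 4]
    N3 x:[4,11/2] y:[0,10] z:[1/3,22/3] -> hit [4,11/2] leaf, test {P0(miss), P6(miss)}
    N4 x:[1/2,19/2] y:[9,39] z:[26/3,10] -> hit [9,19/2] leaf, test {P1(miss), P2(miss)}

order=[0, 5, 8, 3, 4]  |boxes|=5  |leaves|=2  hit=miss

== RESULT ==
2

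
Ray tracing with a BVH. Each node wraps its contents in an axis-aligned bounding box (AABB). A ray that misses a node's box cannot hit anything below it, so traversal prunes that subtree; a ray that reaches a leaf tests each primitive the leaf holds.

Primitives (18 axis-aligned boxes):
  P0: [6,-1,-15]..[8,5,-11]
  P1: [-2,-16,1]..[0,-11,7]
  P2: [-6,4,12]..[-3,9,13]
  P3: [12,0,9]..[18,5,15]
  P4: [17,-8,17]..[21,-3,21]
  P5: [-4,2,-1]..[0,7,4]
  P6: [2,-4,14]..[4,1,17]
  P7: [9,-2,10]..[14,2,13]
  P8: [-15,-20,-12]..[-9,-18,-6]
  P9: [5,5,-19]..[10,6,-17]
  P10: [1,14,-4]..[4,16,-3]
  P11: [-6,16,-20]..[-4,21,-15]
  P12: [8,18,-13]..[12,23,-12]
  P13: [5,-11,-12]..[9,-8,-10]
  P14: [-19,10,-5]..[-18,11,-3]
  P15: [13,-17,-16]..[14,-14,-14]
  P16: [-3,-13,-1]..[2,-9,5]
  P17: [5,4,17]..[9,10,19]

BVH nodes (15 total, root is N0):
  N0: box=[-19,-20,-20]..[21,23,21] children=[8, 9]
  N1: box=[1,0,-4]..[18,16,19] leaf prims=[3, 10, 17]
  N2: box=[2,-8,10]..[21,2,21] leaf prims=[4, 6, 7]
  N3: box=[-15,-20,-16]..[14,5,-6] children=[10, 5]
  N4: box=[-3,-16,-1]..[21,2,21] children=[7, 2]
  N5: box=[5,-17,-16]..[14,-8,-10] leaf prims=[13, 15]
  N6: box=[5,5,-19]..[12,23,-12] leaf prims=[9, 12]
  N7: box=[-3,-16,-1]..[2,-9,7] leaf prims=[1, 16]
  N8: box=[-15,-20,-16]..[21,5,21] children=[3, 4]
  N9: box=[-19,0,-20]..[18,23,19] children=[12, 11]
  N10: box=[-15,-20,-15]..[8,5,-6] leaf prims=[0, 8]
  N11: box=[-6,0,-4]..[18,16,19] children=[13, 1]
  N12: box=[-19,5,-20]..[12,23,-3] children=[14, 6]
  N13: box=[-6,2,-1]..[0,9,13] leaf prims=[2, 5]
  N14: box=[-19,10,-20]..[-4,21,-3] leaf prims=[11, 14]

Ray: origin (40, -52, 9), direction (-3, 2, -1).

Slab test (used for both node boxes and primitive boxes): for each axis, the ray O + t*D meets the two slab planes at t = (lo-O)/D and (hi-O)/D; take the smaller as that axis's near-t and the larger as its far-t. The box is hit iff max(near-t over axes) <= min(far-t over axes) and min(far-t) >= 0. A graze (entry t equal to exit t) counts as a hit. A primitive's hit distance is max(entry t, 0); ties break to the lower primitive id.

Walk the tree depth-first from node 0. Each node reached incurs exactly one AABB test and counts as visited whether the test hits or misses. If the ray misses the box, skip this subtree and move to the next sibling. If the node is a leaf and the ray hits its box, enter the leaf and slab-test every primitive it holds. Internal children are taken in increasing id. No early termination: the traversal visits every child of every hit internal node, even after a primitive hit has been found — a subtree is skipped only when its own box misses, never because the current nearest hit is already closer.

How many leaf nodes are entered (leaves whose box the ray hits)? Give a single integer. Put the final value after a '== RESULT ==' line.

Trace the traversal:
N0 x:[19/3,59/3] y:[16,75/2] z:[-12,29] -> hit [16,59/3], descend [8, 9]
  N8 x:[19/3,55/3] y:[16,57/2] z:[-12,25] -> hit [16,55/3], descend [3, 4]
    N3 x:[26/3,55/3] y:[16,57/2] z:[15,25] -> hit [16,55/3], descend [5, 10]
      N5 x:[26/3,35/3] y:[35/2,22] z:[19,25] -> miss, prune
      N10 x:[32/3,55/3] y:[16,57/2] z:[15,24] -> hit [16,55/3] leaf, test {P0(miss), P8@t=49/3}
    N4 x:[19/3,43/3] y:[18,27] z:[-12,10] -> miss, prune
  N9 x:[22/3,59/3] y:[26,75/2] z:[-10,29] -> miss, prune

Visited [0, 8, 3, 5, 10, 4, 9]. Tests: 7 box, 1 leaf. Nearest: P8.

== RESULT ==
1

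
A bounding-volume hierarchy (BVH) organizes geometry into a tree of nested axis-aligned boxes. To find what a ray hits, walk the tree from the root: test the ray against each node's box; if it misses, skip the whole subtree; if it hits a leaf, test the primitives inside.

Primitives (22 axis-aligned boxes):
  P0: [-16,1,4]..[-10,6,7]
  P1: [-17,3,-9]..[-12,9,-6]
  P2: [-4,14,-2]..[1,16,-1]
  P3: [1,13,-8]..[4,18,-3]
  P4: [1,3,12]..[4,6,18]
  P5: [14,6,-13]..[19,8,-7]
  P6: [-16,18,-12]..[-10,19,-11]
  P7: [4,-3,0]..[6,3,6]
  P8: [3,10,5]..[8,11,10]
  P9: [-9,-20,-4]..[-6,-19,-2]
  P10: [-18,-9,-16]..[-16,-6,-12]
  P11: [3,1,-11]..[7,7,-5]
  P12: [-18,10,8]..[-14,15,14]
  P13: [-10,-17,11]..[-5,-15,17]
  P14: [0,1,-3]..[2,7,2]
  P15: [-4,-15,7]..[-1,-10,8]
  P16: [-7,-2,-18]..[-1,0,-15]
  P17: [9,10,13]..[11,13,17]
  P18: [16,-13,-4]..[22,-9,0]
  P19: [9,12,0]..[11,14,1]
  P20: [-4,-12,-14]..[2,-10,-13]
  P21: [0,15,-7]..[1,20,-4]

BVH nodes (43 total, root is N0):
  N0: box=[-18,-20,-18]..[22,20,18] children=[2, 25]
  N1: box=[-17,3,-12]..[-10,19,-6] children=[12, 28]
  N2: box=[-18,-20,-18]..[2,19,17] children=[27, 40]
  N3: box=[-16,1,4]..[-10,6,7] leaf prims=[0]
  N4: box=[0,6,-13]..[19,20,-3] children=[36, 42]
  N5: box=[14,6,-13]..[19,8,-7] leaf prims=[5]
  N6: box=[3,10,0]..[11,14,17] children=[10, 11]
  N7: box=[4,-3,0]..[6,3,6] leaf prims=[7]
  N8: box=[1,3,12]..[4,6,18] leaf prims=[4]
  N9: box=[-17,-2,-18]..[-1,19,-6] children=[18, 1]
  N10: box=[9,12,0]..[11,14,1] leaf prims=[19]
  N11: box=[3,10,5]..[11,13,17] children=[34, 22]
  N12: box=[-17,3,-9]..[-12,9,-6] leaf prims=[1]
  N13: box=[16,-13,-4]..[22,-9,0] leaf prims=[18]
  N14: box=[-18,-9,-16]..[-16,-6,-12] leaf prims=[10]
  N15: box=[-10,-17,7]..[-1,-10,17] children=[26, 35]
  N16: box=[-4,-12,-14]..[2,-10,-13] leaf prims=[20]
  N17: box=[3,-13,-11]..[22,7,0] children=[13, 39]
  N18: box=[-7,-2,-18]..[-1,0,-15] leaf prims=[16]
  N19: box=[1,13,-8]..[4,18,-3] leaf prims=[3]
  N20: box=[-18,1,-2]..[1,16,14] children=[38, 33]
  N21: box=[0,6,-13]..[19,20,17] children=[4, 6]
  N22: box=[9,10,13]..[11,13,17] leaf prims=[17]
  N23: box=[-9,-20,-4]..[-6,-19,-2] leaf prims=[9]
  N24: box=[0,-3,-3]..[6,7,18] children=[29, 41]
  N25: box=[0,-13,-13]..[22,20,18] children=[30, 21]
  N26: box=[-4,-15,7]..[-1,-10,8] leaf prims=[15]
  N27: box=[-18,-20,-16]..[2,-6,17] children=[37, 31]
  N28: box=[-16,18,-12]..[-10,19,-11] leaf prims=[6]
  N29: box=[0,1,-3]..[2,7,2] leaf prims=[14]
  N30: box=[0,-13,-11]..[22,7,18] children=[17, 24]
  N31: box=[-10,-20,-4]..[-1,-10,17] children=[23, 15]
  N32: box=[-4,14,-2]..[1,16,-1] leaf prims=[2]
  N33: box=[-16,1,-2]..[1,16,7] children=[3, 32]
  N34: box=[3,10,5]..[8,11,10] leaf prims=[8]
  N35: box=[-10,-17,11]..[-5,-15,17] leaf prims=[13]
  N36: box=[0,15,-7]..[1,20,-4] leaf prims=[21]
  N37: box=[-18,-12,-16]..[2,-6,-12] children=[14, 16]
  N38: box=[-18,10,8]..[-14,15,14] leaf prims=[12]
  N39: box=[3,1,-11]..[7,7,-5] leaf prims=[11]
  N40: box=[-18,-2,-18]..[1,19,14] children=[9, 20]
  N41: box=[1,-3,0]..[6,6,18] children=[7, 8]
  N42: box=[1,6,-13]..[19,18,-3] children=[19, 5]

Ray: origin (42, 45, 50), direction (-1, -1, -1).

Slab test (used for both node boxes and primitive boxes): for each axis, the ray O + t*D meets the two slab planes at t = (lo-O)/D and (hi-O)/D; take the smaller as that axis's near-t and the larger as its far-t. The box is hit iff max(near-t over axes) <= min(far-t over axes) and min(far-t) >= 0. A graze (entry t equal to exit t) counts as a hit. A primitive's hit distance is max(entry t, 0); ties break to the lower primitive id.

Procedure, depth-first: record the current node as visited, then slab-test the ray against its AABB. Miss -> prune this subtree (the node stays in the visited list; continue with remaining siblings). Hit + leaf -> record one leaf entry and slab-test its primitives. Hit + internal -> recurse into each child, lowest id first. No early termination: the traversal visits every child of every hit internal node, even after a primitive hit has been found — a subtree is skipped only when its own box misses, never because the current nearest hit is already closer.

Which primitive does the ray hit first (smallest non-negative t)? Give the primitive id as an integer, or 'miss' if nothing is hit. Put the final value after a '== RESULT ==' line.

Trace the traversal:
N0 x:[20,60] y:[25,65] z:[32,68] -> hit [32,60], descend [2, 25]
  N2 x:[40,60] y:[26,65] z:[33,68] -> hit [40,60], descend [27, 40]
    N27 x:[40,60] y:[51,65] z:[33,66] -> hit [51,60], descend [31, 37]
      N31 x:[43,52] y:[55,65] z:[33,54] -> miss, prune
      N37 x:[40,60] y:[51,57] z:[62,66] -> miss, prune
    N40 x:[41,60] y:[26,47] z:[36,68] -> hit [41,47], descend [9, 20]
      N9 x:[43,59] y:[26,47] z:[56,68] -> miss, prune
      N20 x:[41,60] y:[29,44] z:[36,52] -> hit [41,44], descend [33, 38]
        N33 x:[41,58] y:[29,44] z:[43,52] -> hit [43,44], descend [3, 32]
          N3 x:[52,58] y:[39,44] z:[43,46] -> miss, prune
          N32 x:[41,46] y:[29,31] z:[51,52] -> miss, prune
        N38 x:[56,60] y:[30,35] z:[36,42] -> miss, prune
  N25 x:[20,42] y:[25,58] z:[32,63] -> hit [32,42], descend [21, 30]
    N21 x:[23,42] y:[25,39] z:[33,63] -> hit [33,39], descend [4, 6]
      N4 x:[23,42] y:[25,39] z:[53,63] -> miss, prune
      N6 x:[31,39] y:[31,35] z:[33,50] -> hit [33,35], descend [10, 11]
        N10 x:[31,33] y:[31,33] z:[49,50] -> miss, prune
        N11 x:[31,39] y:[32,35] z:[33,45] -> hit [33,35], descend [22, 34]
          N22 x:[31,33] y:[32,35] z:[33,37] -> hit [33,33] leaf, test {P17@t=33}
          N34 x:[34,39] y:[34,35] z:[40,45] -> miss, prune
    N30 x:[20,42] y:[38,58] z:[32,61] -> hit [38,42], descend [17, 24]
      N17 x:[20,39] y:[38,58] z:[50,61] -> miss, prune
      N24 x:[36,42] y:[38,48] z:[32,53] -> hit [38,42], descend [29, 41]
        N29 x:[40,42] y:[38,44] z:[48,53] -> miss, prune
        N41 x:[36,41] y:[39,48] z:[32,50] -> hit [39,41], descend [7, 8]
          N7 x:[36,38] y:[42,48] z:[44,50] -> miss, prune
          N8 x:[38,41] y:[39,42] z:[32,38] -> miss, prune

order=[0, 2, 27, 31, 37, 40, 9, 20, 33, 3, 32, 38, 25, 21, 4, 6, 10, 11, 22, 34, 30, 17, 24, 29, 41, 7, 8]  |boxes|=27  |leaves|=1  hit=P17

== RESULT ==
17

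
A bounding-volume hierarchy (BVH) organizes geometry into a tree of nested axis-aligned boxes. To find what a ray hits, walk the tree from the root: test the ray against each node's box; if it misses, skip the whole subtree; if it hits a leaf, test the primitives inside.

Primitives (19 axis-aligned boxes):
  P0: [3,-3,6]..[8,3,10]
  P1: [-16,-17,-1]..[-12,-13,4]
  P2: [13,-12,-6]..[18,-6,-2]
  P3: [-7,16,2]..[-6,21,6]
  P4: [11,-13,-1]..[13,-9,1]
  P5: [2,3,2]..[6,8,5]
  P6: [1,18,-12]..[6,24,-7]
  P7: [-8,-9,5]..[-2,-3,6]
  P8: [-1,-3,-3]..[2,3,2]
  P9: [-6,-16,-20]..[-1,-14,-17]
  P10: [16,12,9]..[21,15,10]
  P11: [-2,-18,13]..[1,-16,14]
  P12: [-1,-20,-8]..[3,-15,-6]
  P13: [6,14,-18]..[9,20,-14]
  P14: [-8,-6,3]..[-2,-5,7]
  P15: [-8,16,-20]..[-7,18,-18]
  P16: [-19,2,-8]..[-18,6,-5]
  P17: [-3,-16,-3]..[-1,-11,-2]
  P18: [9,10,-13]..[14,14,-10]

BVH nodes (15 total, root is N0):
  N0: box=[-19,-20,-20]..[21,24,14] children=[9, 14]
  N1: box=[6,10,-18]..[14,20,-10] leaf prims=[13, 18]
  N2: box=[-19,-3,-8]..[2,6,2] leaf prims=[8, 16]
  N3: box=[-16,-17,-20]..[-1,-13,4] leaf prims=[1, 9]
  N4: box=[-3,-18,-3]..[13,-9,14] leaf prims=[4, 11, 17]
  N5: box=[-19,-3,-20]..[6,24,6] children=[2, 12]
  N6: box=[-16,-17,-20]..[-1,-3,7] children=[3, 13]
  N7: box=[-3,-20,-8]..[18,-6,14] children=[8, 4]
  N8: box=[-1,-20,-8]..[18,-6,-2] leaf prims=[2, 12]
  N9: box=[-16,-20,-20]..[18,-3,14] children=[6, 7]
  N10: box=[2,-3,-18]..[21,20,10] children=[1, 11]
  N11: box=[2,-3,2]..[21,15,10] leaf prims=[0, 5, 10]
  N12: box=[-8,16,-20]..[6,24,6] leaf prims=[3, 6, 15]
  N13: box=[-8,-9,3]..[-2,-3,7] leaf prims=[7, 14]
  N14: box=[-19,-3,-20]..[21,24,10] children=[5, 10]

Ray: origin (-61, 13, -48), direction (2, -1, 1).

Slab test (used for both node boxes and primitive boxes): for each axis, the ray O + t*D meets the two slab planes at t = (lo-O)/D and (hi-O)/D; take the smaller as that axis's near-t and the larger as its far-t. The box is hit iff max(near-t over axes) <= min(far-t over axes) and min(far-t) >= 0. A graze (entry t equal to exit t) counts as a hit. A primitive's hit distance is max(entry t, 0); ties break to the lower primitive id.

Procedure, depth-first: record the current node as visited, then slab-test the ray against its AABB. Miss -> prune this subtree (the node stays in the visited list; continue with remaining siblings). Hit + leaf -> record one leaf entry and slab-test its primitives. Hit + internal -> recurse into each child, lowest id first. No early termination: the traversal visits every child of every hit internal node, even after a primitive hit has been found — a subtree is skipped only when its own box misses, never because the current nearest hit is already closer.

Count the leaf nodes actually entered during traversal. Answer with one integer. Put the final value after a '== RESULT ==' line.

Trace the traversal:
N0 x:[21,41] y:[-11,33] z:[28,62] -> hit [28,33], descend [9, 14]
  N9 x:[45/2,79/2] y:[16,33] z:[28,62] -> hit [28,33], descend [6, 7]
    N6 x:[45/2,30] y:[16,30] z:[28,55] -> hit [28,30], descend [3, 13]
      N3 x:[45/2,30] y:[26,30] z:[28,52] -> hit [28,30] leaf, test {P1(miss), P9@t=28}
      N13 x:[53/2,59/2] y:[16,22] z:[51,55] -> miss, prune
    N7 x:[29,79/2] y:[19,33] z:[40,62] -> miss, prune
  N14 x:[21,41] y:[-11,16] z:[28,58] -> miss, prune

7 AABB tests over nodes [0, 9, 6, 3, 13, 7, 14]; 1 leaf entered; closest P9.

== RESULT ==
1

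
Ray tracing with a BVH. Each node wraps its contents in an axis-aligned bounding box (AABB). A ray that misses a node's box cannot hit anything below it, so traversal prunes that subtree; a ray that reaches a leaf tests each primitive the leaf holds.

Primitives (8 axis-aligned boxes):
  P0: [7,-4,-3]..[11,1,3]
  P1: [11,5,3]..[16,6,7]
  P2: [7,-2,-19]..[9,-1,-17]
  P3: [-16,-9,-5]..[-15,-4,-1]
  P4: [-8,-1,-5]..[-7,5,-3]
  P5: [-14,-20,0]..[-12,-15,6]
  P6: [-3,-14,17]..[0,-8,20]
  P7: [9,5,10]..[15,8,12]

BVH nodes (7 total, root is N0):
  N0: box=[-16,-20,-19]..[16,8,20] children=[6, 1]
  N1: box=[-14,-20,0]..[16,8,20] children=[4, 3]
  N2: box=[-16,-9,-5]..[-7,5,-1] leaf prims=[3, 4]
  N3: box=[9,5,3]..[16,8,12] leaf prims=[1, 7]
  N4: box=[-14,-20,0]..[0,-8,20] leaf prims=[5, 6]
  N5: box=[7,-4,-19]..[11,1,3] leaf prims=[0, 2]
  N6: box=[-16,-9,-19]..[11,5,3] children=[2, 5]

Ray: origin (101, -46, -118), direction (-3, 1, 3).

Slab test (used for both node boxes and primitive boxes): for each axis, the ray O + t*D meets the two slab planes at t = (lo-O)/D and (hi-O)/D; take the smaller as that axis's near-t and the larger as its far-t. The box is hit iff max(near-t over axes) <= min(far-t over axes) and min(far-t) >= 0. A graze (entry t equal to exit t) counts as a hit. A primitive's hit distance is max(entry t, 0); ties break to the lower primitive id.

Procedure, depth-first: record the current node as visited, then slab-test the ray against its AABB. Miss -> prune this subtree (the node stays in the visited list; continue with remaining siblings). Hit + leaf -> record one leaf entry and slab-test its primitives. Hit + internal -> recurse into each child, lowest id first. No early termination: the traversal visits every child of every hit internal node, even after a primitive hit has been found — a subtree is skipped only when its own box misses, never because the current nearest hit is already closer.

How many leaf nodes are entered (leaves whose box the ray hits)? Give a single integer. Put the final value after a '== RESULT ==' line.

Trace the traversal:
N0 x:[85/3,39] y:[26,54] z:[33,46] -> hit [33,39], descend [1, 6]
  N1 x:[85/3,115/3] y:[26,54] z:[118/3,46] -> miss, prune
  N6 x:[30,39] y:[37,51] z:[33,121/3] -> hit [37,39], descend [2, 5]
    N2 x:[36,39] y:[37,51] z:[113/3,39] -> hit [113/3,39] leaf, test {P3@t=116/3, P4(miss)}
    N5 x:[30,94/3] y:[42,47] z:[33,121/3] -> miss, prune

5 AABB tests over nodes [0, 1, 6, 2, 5]; 1 leaf entered; closest P3.

== RESULT ==
1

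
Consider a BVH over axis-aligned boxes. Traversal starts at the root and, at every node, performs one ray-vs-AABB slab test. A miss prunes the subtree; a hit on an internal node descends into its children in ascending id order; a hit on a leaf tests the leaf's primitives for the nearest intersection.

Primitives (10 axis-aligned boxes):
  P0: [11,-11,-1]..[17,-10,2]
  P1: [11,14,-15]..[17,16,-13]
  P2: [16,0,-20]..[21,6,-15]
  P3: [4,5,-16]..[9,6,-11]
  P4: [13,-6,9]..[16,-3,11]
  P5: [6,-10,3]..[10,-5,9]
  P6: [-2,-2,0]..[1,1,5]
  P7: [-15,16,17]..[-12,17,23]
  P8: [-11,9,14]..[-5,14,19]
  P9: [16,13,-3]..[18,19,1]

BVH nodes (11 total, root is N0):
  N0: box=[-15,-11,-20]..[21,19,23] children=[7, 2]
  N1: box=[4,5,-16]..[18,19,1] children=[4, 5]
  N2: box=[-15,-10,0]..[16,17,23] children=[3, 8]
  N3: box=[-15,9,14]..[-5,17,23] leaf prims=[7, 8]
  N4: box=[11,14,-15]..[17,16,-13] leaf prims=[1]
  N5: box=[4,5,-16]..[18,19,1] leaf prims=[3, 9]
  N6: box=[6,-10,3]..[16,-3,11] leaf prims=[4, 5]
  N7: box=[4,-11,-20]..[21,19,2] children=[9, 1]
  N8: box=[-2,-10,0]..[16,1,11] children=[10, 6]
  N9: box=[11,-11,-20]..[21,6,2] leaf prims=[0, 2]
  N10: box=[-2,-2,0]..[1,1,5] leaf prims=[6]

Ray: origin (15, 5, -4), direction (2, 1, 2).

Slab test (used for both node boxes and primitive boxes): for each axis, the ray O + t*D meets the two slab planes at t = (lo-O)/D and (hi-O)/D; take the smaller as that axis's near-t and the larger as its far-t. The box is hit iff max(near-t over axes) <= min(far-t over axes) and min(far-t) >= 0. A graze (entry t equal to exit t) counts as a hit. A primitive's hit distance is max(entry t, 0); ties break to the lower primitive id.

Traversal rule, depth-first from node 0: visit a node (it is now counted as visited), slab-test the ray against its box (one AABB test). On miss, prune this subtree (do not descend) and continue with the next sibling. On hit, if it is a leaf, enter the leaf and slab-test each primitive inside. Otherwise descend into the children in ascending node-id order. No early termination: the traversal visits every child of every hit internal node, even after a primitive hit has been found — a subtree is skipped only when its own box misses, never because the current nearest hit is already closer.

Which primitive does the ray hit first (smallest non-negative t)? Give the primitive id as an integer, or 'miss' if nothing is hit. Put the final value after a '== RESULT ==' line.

Traverse from the root:
N0 x:[-15,3] y:[-16,14] z:[-8,27/2] -> hit [-8,3], descend [2, 7]
  N2 x:[-15,1/2] y:[-15,12] z:[2,27/2] -> miss, prune
  N7 x:[-11/2,3] y:[-16,14] z:[-8,3] -> hit [-11/2,3], descend [1, 9]
    N1 x:[-11/2,3/2] y:[0,14] z:[-6,5/2] -> hit [0,3/2], descend [4, 5]
      N4 x:[-2,1] y:[9,11] z:[-11/2,-9/2] -> miss, prune
      N5 x:[-11/2,3/2] y:[0,14] z:[-6,5/2] -> hit [0,3/2] leaf, test {P3(miss), P9(miss)}
    N9 x:[-2,3] y:[-16,1] z:[-8,3] -> hit [-2,1] leaf, test {P0(miss), P2(miss)}

7 AABB tests over nodes [0, 2, 7, 1, 4, 5, 9]; 2 leaves entered; closest miss.

== RESULT ==
miss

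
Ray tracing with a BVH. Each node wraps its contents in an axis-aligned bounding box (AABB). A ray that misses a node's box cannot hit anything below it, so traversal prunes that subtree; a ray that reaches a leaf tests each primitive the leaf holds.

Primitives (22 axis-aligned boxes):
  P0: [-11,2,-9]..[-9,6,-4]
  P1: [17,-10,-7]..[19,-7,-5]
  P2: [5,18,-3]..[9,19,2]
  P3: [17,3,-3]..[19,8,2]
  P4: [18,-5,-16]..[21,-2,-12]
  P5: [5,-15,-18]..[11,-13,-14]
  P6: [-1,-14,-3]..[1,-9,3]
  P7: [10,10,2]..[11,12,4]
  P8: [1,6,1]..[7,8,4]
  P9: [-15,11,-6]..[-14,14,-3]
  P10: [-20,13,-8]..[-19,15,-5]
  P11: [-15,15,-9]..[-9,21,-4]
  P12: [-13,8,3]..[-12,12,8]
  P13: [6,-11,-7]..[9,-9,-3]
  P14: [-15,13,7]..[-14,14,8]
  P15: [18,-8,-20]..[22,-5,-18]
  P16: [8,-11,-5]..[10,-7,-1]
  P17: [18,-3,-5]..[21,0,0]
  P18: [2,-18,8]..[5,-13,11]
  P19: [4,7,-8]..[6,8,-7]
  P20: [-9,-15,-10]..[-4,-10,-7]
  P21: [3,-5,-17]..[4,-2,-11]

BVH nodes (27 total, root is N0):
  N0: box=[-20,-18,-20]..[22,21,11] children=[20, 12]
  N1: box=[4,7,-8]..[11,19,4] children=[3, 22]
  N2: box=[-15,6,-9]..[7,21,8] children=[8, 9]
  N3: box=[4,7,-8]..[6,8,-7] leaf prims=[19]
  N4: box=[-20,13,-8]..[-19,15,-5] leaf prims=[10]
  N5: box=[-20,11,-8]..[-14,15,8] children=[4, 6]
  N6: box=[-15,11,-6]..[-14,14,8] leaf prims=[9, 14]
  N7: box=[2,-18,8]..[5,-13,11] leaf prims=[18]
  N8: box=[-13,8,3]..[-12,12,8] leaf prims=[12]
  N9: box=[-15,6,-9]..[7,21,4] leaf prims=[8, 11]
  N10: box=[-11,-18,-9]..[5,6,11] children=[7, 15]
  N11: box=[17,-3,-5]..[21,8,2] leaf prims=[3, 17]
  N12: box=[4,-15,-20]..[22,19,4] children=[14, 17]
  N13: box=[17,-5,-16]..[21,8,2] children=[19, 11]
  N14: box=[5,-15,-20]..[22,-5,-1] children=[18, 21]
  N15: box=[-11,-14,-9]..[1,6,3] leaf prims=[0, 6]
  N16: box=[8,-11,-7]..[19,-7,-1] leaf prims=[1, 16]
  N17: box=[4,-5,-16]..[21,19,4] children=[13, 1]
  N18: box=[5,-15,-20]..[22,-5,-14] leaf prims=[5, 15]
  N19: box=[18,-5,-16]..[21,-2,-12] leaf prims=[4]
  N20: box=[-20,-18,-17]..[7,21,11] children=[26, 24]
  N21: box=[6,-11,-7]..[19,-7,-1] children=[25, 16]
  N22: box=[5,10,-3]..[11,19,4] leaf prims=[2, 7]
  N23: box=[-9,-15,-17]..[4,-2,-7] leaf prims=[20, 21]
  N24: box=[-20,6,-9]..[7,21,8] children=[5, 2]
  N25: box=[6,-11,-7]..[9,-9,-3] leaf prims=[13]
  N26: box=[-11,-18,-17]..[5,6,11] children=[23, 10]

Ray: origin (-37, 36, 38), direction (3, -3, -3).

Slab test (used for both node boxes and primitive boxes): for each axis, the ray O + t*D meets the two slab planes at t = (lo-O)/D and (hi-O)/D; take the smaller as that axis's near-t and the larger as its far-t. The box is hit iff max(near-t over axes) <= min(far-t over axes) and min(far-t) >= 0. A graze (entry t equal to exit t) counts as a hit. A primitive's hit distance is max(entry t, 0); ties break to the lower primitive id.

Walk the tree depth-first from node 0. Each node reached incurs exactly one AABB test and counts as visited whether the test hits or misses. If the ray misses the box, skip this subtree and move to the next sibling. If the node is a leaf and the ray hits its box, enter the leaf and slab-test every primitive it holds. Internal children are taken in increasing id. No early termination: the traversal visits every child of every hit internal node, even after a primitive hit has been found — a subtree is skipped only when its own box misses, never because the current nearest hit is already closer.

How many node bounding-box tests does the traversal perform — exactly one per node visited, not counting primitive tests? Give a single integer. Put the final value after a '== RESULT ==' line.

Walk:
N0 x:[17/3,59/3] y:[5,18] z:[9,58/3] -> hit [9,18], descend [12, 20]
  N12 x:[41/3,59/3] y:[17/3,17] z:[34/3,58/3] -> hit [41/3,17], descend [14, 17]
    N14 x:[14,59/3] y:[41/3,17] z:[13,58/3] -> hit [14,17], descend [18, 21]
      N18 x:[14,59/3] y:[41/3,17] z:[52/3,58/3] -> miss, prune
      N21 x:[43/3,56/3] y:[43/3,47/3] z:[13,15] -> hit [43/3,15], descend [16, 25]
        N16 x:[15,56/3] y:[43/3,47/3] z:[13,15] -> hit [15,15] leaf, test {P1(miss), P16(miss)}
        N25 x:[43/3,46/3] y:[15,47/3] z:[41/3,15] -> hit [15,15] leaf, test {P13@t=15}
    N17 x:[41/3,58/3] y:[17/3,41/3] z:[34/3,18] -> hit [41/3,41/3], descend [1, 13]
      N1 x:[41/3,16] y:[17/3,29/3] z:[34/3,46/3] -> miss, prune
      N13 x:[18,58/3] y:[28/3,41/3] z:[12,18] -> miss, prune
  N20 x:[17/3,44/3] y:[5,18] z:[9,55/3] -> hit [9,44/3], descend [24, 26]
    N24 x:[17/3,44/3] y:[5,10] z:[10,47/3] -> hit [10,10], descend [2, 5]
      N2 x:[22/3,44/3] y:[5,10] z:[10,47/3] -> hit [10,10], descend [8, 9]
        N8 x:[8,25/3] y:[8,28/3] z:[10,35/3] -> miss, prune
        N9 x:[22/3,44/3] y:[5,10] z:[34/3,47/3] -> miss, prune
      N5 x:[17/3,23/3] y:[7,25/3] z:[10,46/3] -> miss, prune
    N26 x:[26/3,14] y:[10,18] z:[9,55/3] -> hit [10,14], descend [10, 23]
      N10 x:[26/3,14] y:[10,18] z:[9,47/3] -> hit [10,14], descend [7, 15]
        N7 x:[13,14] y:[49/3,18] z:[9,10] -> miss, prune
        N15 x:[26/3,38/3] y:[10,50/3] z:[35/3,47/3] -> hit [35/3,38/3] leaf, test {P0(miss), P6(miss)}
      N23 x:[28/3,41/3] y:[38/3,17] z:[15,55/3] -> miss, prune

Visited [0, 12, 14, 18, 21, 16, 25, 17, 1, 13, 20, 24, 2, 8, 9, 5, 26, 10, 7, 15, 23]. Tests: 21 box, 3 leaf. Nearest: P13.

== RESULT ==
21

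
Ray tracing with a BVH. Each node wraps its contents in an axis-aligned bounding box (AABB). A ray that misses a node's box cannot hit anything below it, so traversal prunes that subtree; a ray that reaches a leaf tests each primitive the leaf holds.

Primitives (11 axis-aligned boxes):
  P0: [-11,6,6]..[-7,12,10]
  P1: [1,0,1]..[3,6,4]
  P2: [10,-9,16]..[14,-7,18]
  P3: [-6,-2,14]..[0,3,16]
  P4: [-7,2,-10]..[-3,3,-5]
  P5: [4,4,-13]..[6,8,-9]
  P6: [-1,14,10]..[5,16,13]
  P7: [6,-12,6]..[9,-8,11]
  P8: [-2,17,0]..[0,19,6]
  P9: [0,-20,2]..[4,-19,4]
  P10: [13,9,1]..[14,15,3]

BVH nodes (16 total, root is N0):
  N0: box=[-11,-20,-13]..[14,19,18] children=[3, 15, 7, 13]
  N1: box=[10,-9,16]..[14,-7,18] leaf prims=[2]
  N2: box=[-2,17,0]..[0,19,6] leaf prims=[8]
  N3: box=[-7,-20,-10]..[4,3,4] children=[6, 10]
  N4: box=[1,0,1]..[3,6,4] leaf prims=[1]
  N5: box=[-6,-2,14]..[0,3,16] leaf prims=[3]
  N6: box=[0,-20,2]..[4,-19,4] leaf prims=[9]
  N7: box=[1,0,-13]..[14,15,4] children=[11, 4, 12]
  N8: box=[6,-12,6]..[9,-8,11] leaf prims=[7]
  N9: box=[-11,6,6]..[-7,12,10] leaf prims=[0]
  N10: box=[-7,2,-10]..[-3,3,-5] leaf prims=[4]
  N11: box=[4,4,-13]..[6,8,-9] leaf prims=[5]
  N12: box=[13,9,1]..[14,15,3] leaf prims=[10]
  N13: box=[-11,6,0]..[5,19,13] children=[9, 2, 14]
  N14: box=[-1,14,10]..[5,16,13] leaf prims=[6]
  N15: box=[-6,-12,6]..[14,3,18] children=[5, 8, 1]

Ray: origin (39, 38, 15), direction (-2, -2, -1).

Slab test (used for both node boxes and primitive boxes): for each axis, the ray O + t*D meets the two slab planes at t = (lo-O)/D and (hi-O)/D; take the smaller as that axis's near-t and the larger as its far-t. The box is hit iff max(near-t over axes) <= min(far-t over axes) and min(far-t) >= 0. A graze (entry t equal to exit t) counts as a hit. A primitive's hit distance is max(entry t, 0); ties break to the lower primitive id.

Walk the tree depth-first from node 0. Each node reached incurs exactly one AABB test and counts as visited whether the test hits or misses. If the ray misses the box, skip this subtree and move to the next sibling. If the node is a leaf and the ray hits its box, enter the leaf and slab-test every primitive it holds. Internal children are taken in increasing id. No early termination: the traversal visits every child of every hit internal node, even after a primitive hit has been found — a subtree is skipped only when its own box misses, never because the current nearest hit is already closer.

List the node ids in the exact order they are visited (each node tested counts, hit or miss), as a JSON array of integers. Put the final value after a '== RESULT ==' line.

Walk:
N0 x:[25/2,25] y:[19/2,29] z:[-3,28] -> hit [25/2,25], descend [3, 7, 13, 15]
  N3 x:[35/2,23] y:[35/2,29] z:[11,25] -> hit [35/2,23], descend [6, 10]
    N6 x:[35/2,39/2] y:[57/2,29] z:[11,13] -> miss, prune
    N10 x:[21,23] y:[35/2,18] z:[20,25] -> miss, prune
  N7 x:[25/2,19] y:[23/2,19] z:[11,28] -> hit [25/2,19], descend [4, 11, 12]
    N4 x:[18,19] y:[16,19] z:[11,14] -> miss, prune
    N11 x:[33/2,35/2] y:[15,17] z:[24,28] -> miss, prune
    N12 x:[25/2,13] y:[23/2,29/2] z:[12,14] -> hit [25/2,13] leaf, test {P10@t=25/2}
  N13 x:[17,25] y:[19/2,16] z:[2,15] -> miss, prune
  N15 x:[25/2,45/2] y:[35/2,25] z:[-3,9] -> miss, prune

10 AABB tests over nodes [0, 3, 6, 10, 7, 4, 11, 12, 13, 15]; 1 leaf entered; closest P10.

== RESULT ==
[0, 3, 6, 10, 7, 4, 11, 12, 13, 15]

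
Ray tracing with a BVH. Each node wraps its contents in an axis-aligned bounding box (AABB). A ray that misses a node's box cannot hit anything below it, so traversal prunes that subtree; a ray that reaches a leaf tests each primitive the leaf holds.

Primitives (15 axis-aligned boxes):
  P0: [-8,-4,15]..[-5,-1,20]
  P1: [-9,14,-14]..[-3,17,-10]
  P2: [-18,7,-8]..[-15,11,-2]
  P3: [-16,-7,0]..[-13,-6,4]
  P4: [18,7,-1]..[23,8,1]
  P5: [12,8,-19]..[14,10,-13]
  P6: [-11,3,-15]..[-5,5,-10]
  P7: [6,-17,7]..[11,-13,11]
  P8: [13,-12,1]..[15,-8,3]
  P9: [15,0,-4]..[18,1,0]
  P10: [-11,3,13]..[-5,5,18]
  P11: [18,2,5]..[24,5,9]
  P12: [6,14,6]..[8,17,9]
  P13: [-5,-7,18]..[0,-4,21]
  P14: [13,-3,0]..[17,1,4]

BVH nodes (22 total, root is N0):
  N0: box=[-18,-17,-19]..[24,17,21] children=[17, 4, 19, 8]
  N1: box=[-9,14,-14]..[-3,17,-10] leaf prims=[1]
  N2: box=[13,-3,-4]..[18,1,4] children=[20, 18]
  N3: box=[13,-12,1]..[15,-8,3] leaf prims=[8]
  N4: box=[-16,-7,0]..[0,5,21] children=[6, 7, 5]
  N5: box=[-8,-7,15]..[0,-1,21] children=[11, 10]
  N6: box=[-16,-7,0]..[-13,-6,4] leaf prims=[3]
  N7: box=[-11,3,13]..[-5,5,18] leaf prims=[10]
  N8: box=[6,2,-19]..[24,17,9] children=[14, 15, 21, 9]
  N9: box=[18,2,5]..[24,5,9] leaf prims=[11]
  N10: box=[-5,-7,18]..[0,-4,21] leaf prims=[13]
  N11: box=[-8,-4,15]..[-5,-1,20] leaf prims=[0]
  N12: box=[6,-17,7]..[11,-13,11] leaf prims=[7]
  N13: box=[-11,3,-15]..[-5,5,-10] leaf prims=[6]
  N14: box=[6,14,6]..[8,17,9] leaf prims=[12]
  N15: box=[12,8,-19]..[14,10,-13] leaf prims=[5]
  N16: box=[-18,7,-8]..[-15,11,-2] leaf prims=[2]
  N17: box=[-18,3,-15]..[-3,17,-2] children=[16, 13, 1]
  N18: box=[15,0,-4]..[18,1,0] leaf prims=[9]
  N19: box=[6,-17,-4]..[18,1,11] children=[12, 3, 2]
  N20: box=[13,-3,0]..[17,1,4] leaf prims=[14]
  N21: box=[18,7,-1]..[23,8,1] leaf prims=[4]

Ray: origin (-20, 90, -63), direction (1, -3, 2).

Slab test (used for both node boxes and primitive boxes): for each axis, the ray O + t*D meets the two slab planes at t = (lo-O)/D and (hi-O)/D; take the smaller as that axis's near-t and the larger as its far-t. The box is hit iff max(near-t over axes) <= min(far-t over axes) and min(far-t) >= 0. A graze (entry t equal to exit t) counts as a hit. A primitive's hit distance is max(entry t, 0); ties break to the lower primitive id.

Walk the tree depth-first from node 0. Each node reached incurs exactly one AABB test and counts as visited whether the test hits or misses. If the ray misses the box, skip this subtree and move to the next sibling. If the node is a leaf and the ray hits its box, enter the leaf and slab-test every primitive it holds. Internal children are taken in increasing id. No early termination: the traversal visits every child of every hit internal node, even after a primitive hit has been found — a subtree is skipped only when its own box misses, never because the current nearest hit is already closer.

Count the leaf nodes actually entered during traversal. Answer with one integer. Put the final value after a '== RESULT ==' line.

Walk:
N0 x:[2,44] y:[73/3,107/3] z:[22,42] -> hit [73/3,107/3], descend [4, 8, 17, 19]
  N4 x:[4,20] y:[85/3,97/3] z:[63/2,42] -> miss, prune
  N8 x:[26,44] y:[73/3,88/3] z:[22,36] -> hit [26,88/3], descend [9, 14, 15, 21]
    N9 x:[38,44] y:[85/3,88/3] z:[34,36] -> miss, prune
    N14 x:[26,28] y:[73/3,76/3] z:[69/2,36] -> miss, prune
    N15 x:[32,34] y:[80/3,82/3] z:[22,25] -> miss, prune
    N21 x:[38,43] y:[82/3,83/3] z:[31,32] -> miss, prune
  N17 x:[2,17] y:[73/3,29] z:[24,61/2] -> miss, prune
  N19 x:[26,38] y:[89/3,107/3] z:[59/2,37] -> hit [89/3,107/3], descend [2, 3, 12]
    N2 x:[33,38] y:[89/3,31] z:[59/2,67/2] -> miss, prune
    N3 x:[33,35] y:[98/3,34] z:[32,33] -> hit [33,33] leaf, test {P8@t=33}
    N12 x:[26,31] y:[103/3,107/3] z:[35,37] -> miss, prune

Summary -> nodes [0, 4, 8, 9, 14, 15, 21, 17, 19, 2, 3, 12]; box-tests=12; leaf-entries=1; first=P8

== RESULT ==
1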